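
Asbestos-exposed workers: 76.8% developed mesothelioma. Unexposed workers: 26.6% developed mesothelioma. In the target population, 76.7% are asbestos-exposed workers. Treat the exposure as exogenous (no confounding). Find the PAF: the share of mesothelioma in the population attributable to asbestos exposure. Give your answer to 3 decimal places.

PAF ≈ 0.591

p₁ = 0.768, p₀ = 0.266.
Overall risk P(Y=1) = π·p₁ + (1−π)·p₀ = 0.767×0.768 + 0.233×0.266 = 0.65103.
Under exogeneity, PAF = [P(Y=1) − p₀] / P(Y=1).
PAF = (0.65103 − 0.266) / 0.65103 ≈ 0.5914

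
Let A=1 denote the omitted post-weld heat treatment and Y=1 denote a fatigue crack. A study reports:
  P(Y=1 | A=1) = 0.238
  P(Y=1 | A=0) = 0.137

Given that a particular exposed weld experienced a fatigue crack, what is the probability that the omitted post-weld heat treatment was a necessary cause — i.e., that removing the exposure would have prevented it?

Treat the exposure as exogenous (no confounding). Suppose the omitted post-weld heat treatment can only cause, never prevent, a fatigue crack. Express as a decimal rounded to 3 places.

PN ≈ 0.424

Let p₁ = 0.238, p₀ = 0.137.
Under exogeneity and monotonicity, PN = (p₁ − p₀) / p₁.
PN = (0.238 − 0.137) / 0.238 = 0.101 / 0.238 ≈ 0.4244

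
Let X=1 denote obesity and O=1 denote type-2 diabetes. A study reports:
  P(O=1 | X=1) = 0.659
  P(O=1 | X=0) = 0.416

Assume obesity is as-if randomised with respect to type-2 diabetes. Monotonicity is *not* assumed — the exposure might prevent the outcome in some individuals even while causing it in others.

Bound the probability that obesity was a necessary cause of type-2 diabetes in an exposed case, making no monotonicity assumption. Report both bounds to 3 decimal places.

0.369 ≤ PN ≤ 0.886

Let p₁ = 0.659, p₀ = 0.416.
Under exogeneity alone the bounds on PN are max{0,(p₁−p₀)/p₁} ≤ PN ≤ min{1,(1−p₀)/p₁}.
  lower = (p₁ − p₀)/p₁ = 0.243 / 0.659 ≈ 0.3687
  upper = min{1, (1 − p₀)/p₁} = 0.584 / 0.659 ≈ 0.8862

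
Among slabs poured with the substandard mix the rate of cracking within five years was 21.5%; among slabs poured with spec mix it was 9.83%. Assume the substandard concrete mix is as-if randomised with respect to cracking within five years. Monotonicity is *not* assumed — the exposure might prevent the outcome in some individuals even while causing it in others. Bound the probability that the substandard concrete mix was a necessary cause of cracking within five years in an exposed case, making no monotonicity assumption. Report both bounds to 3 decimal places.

p₁ = 0.215, p₀ = 0.0983.
Under exogeneity alone the bounds on PN are max{0,(p₁−p₀)/p₁} ≤ PN ≤ min{1,(1−p₀)/p₁}.
  lower = (p₁ − p₀)/p₁ = 0.1167 / 0.215 ≈ 0.5428
  upper = min{1, (1 − p₀)/p₁} = 0.9017 / 0.215 ≈ 4.1940 → capped at 1

0.543 ≤ PN ≤ 1.000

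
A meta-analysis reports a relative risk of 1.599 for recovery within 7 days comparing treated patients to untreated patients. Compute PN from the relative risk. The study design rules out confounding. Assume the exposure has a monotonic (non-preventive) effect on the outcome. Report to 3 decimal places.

Under exogeneity and monotonicity, PN = (RR − 1) / RR = 1 − 1/RR.
PN = (1.599 − 1) / 1.599 = 0.599 / 1.599 ≈ 0.3746

PN ≈ 0.375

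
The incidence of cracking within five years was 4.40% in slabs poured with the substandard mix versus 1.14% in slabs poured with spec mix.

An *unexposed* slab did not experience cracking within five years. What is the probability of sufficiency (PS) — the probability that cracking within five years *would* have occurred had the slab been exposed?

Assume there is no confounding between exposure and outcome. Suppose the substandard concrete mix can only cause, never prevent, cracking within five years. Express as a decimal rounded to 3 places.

p₁ = 0.044, p₀ = 0.0114.
Under exogeneity and monotonicity, PS = (p₁ − p₀) / (1 − p₀).
PS = (0.044 − 0.0114) / (1 − 0.0114) = 0.0326 / 0.9886 ≈ 0.0330

PS ≈ 0.033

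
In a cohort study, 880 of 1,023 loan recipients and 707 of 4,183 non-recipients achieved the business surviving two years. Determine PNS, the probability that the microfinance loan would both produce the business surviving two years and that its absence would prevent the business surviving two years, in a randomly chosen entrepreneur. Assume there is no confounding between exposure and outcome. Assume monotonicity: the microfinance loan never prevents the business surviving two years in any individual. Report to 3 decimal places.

PNS ≈ 0.691

p₁ = P(outcome | exposed) = 880/1023 = 0.86022
p₀ = P(outcome | unexposed) = 707/4183 = 0.16902
Under exogeneity and monotonicity, PNS = p₁ − p₀.
PNS = 0.86022 − 0.16902 = 0.6912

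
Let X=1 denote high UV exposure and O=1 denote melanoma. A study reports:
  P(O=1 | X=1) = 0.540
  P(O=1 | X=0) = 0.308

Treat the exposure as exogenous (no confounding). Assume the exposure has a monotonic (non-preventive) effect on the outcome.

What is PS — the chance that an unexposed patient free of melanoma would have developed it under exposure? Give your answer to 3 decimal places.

PS ≈ 0.335

Let p₁ = 0.54, p₀ = 0.308.
Under exogeneity and monotonicity, PS = (p₁ − p₀) / (1 − p₀).
PS = (0.54 − 0.308) / (1 − 0.308) = 0.232 / 0.692 ≈ 0.3353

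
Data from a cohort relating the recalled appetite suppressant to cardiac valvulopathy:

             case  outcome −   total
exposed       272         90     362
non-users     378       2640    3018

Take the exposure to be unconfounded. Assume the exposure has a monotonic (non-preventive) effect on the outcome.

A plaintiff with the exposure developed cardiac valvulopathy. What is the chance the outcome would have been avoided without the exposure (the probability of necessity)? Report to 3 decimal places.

PN ≈ 0.833

p₁ = P(outcome | exposed) = 272/362 = 0.75138
p₀ = P(outcome | unexposed) = 378/3018 = 0.12525
Under exogeneity and monotonicity, PN = (p₁ − p₀)/p₁.
PN = (0.75138 − 0.12525) / 0.75138 ≈ 0.8333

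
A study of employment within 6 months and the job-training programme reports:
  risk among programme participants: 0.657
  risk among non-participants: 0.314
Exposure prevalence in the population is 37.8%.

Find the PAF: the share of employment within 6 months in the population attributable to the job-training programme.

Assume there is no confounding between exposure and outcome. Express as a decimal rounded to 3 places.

Let p₁ = 0.657, p₀ = 0.314.
Overall risk P(Y=1) = π·p₁ + (1−π)·p₀ = 0.378×0.657 + 0.622×0.314 = 0.44365.
Under exogeneity, PAF = [P(Y=1) − p₀] / P(Y=1).
PAF = (0.44365 − 0.314) / 0.44365 ≈ 0.2922

PAF ≈ 0.292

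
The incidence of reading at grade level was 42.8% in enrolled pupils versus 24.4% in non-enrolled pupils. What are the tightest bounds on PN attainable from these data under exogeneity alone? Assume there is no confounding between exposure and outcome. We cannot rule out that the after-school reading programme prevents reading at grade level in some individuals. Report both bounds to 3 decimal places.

0.430 ≤ PN ≤ 1.000

p₁ = 0.428, p₀ = 0.244.
Under exogeneity alone the bounds on PN are max{0,(p₁−p₀)/p₁} ≤ PN ≤ min{1,(1−p₀)/p₁}.
  lower = (p₁ − p₀)/p₁ = 0.184 / 0.428 ≈ 0.4299
  upper = min{1, (1 − p₀)/p₁} = 0.756 / 0.428 ≈ 1.7664 → capped at 1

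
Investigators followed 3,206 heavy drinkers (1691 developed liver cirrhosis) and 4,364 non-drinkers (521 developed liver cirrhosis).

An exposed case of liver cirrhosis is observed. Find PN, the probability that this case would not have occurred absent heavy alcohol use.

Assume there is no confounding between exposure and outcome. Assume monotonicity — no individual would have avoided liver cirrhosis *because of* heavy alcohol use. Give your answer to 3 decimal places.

PN ≈ 0.774

p₁ = P(outcome | exposed) = 1691/3206 = 0.52745
p₀ = P(outcome | unexposed) = 521/4364 = 0.11939
Under exogeneity and monotonicity, PN = (p₁ − p₀) / p₁.
PN = (0.52745 − 0.11939) / 0.52745 = 0.40806 / 0.52745 ≈ 0.7737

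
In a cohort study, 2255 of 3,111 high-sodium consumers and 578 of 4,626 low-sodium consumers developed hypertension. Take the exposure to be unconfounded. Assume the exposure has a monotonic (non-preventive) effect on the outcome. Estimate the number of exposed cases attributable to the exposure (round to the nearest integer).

about 1866 cases

p₁ = P(outcome | exposed) = 2255/3111 = 0.72485
p₀ = P(outcome | unexposed) = 578/4626 = 0.12495
PN = (p₁ − p₀)/p₁ = (0.72485 − 0.12495) / 0.72485 ≈ 0.82762.
Attributable cases ≈ PN × (exposed cases) = 0.82762 × 2255 ≈ 1866.29.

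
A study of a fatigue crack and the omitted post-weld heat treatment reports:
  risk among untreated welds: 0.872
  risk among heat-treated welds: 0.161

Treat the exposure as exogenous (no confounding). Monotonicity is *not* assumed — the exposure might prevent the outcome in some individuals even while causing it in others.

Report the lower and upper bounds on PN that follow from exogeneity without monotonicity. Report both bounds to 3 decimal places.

Let p₁ = 0.872, p₀ = 0.161.
Under exogeneity alone the bounds on PN are max{0,(p₁−p₀)/p₁} ≤ PN ≤ min{1,(1−p₀)/p₁}.
  lower = (p₁ − p₀)/p₁ = 0.711 / 0.872 ≈ 0.8154
  upper = min{1, (1 − p₀)/p₁} = 0.839 / 0.872 ≈ 0.9622

0.815 ≤ PN ≤ 0.962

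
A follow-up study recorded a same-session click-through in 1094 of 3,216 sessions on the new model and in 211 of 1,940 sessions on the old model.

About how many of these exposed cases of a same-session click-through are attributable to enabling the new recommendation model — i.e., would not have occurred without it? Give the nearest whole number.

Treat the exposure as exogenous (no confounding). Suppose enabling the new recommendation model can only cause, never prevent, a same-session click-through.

p₁ = P(outcome | exposed) = 1094/3216 = 0.34017
p₀ = P(outcome | unexposed) = 211/1940 = 0.10876
PN = (p₁ − p₀)/p₁ = (0.34017 − 0.10876) / 0.34017 ≈ 0.68027.
Attributable cases ≈ PN × (exposed cases) = 0.68027 × 1094 ≈ 744.22.

about 744 cases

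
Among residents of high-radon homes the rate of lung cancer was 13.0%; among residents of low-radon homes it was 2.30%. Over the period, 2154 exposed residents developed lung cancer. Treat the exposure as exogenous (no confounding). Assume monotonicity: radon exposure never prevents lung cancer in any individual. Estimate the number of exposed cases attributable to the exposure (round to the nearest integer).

about 1773 cases

p₁ = 0.13, p₀ = 0.023.
PN = (p₁ − p₀)/p₁ = (0.13 − 0.023) / 0.13 ≈ 0.82308.
Attributable cases ≈ PN × (exposed cases) = 0.82308 × 2154 ≈ 1772.91.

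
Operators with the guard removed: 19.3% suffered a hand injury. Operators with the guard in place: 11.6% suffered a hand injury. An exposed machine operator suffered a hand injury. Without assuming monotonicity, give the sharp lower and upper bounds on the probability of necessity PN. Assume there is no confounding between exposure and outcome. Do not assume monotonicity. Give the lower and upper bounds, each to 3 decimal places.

0.399 ≤ PN ≤ 1.000

p₁ = 0.193, p₀ = 0.116.
Under exogeneity alone the bounds on PN are max{0,(p₁−p₀)/p₁} ≤ PN ≤ min{1,(1−p₀)/p₁}.
  lower = (p₁ − p₀)/p₁ = 0.077 / 0.193 ≈ 0.3990
  upper = min{1, (1 − p₀)/p₁} = 0.884 / 0.193 ≈ 4.5803 → capped at 1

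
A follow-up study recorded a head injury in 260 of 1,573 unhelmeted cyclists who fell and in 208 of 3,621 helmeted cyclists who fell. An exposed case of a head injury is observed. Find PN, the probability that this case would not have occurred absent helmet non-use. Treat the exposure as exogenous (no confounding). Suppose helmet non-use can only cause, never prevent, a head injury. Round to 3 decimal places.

p₁ = P(outcome | exposed) = 260/1573 = 0.16529
p₀ = P(outcome | unexposed) = 208/3621 = 0.057443
Under exogeneity and monotonicity, PN = (p₁ − p₀) / p₁.
PN = (0.16529 − 0.057443) / 0.16529 = 0.10785 / 0.16529 ≈ 0.6525

PN ≈ 0.652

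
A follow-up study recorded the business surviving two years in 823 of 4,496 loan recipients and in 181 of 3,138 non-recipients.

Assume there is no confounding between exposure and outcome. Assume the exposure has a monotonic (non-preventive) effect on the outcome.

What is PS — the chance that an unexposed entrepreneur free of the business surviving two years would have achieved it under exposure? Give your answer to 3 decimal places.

PS ≈ 0.133

p₁ = P(outcome | exposed) = 823/4496 = 0.18305
p₀ = P(outcome | unexposed) = 181/3138 = 0.05768
Under exogeneity and monotonicity, PS = (p₁ − p₀) / (1 − p₀).
PS = (0.18305 − 0.05768) / (1 − 0.05768) = 0.12537 / 0.94232 ≈ 0.1330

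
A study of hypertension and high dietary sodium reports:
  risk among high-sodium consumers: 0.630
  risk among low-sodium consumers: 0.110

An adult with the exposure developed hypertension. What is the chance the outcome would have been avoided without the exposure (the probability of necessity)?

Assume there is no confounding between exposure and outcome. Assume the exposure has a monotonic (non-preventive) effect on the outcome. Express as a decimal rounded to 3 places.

Let p₁ = 0.63, p₀ = 0.11.
Under exogeneity and monotonicity, PN = (p₁ − p₀) / p₁.
PN = (0.63 − 0.11) / 0.63 = 0.52 / 0.63 ≈ 0.8254

PN ≈ 0.825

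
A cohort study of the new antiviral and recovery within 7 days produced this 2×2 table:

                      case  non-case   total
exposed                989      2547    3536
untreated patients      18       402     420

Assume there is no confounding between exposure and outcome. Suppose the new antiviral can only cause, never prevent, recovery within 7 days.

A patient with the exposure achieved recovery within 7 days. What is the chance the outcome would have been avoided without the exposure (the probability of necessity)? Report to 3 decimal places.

PN ≈ 0.847

p₁ = P(outcome | exposed) = 989/3536 = 0.27969
p₀ = P(outcome | unexposed) = 18/420 = 0.042857
Under exogeneity and monotonicity, PN = (p₁ − p₀)/p₁.
PN = (0.27969 − 0.042857) / 0.27969 ≈ 0.8468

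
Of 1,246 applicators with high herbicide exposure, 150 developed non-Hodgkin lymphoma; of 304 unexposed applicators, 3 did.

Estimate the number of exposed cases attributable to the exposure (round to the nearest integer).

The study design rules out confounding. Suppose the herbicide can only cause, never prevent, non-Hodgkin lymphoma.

p₁ = P(outcome | exposed) = 150/1246 = 0.12039
p₀ = P(outcome | unexposed) = 3/304 = 0.0098684
PN = (p₁ − p₀)/p₁ = (0.12039 − 0.0098684) / 0.12039 ≈ 0.91803.
Attributable cases ≈ PN × (exposed cases) = 0.91803 × 150 ≈ 137.70.

about 138 cases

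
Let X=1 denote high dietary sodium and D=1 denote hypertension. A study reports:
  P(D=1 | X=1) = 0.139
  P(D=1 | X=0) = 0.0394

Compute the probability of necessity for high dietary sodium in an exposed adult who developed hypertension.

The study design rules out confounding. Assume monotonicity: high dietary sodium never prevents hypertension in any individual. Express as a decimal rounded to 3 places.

Let p₁ = 0.139, p₀ = 0.0394.
Under exogeneity and monotonicity, PN = (p₁ − p₀) / p₁.
PN = (0.139 − 0.0394) / 0.139 = 0.0996 / 0.139 ≈ 0.7165

PN ≈ 0.717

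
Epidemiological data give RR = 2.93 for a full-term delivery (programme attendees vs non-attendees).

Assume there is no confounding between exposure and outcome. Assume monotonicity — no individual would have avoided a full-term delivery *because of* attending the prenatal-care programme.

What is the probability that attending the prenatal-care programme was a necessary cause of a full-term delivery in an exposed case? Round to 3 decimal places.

PN ≈ 0.659

Under exogeneity and monotonicity, PN = (RR − 1) / RR = 1 − 1/RR.
PN = (2.93 − 1) / 2.93 = 1.93 / 2.93 ≈ 0.6587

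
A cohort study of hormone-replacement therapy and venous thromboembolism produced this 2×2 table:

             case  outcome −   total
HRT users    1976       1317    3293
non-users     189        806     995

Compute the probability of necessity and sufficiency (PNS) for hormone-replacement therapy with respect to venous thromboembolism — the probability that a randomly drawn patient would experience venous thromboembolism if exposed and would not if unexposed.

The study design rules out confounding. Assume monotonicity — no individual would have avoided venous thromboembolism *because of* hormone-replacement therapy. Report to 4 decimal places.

p₁ = P(outcome | exposed) = 1976/3293 = 0.60006
p₀ = P(outcome | unexposed) = 189/995 = 0.18995
Under exogeneity and monotonicity, PNS = p₁ − p₀.
PNS = 0.60006 − 0.18995 = 0.41011

PNS ≈ 0.4101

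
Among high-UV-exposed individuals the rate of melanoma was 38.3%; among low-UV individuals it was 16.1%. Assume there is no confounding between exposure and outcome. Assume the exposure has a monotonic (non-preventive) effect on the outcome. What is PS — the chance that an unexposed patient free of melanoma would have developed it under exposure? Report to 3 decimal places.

PS ≈ 0.265

p₁ = 0.383, p₀ = 0.161.
Under exogeneity and monotonicity, PS = (p₁ − p₀) / (1 − p₀).
PS = (0.383 − 0.161) / (1 − 0.161) = 0.222 / 0.839 ≈ 0.2646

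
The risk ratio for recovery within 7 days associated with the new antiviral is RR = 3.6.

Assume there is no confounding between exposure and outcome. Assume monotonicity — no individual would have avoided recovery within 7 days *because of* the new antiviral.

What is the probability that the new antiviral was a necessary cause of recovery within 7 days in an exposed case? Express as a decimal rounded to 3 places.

Under exogeneity and monotonicity, PN = (RR − 1) / RR = 1 − 1/RR.
PN = (3.6 − 1) / 3.6 = 2.6 / 3.6 ≈ 0.7222

PN ≈ 0.722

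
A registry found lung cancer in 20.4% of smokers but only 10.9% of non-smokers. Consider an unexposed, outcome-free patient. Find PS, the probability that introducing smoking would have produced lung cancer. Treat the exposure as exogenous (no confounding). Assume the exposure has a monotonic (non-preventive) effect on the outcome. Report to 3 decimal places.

p₁ = 0.204, p₀ = 0.109.
Under exogeneity and monotonicity, PS = (p₁ − p₀) / (1 − p₀).
PS = (0.204 − 0.109) / (1 − 0.109) = 0.095 / 0.891 ≈ 0.1066

PS ≈ 0.107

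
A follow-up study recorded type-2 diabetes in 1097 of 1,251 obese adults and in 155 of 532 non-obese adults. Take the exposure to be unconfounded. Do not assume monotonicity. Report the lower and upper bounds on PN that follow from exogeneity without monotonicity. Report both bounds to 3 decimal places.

0.668 ≤ PN ≤ 0.808

p₁ = P(outcome | exposed) = 1097/1251 = 0.8769
p₀ = P(outcome | unexposed) = 155/532 = 0.29135
Under exogeneity alone the bounds on PN are max{0,(p₁−p₀)/p₁} ≤ PN ≤ min{1,(1−p₀)/p₁}.
  lower = (p₁ − p₀)/p₁ = 0.58555 / 0.8769 ≈ 0.6677
  upper = min{1, (1 − p₀)/p₁} = 0.70865 / 0.8769 ≈ 0.8081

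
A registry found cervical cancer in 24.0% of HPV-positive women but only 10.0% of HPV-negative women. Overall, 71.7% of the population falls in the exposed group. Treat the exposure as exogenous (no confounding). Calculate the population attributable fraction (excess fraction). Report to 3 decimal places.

PAF ≈ 0.501

p₁ = 0.24, p₀ = 0.1.
Overall risk P(Y=1) = π·p₁ + (1−π)·p₀ = 0.717×0.24 + 0.283×0.1 = 0.20038.
Under exogeneity, PAF = [P(Y=1) − p₀] / P(Y=1).
PAF = (0.20038 − 0.1) / 0.20038 ≈ 0.5009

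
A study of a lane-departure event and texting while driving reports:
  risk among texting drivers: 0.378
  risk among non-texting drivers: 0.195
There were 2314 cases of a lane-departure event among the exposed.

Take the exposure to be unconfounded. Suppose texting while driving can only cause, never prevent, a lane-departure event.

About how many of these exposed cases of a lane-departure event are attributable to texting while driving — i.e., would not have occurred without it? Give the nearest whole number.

about 1120 cases

Let p₁ = 0.378, p₀ = 0.195.
PN = (p₁ − p₀)/p₁ = (0.378 − 0.195) / 0.378 ≈ 0.48413.
Attributable cases ≈ PN × (exposed cases) = 0.48413 × 2314 ≈ 1120.27.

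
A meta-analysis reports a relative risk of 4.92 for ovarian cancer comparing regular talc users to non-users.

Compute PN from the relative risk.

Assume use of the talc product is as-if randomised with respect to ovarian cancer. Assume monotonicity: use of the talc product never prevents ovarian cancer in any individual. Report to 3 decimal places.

Under exogeneity and monotonicity, PN = (RR − 1) / RR = 1 − 1/RR.
PN = (4.92 − 1) / 4.92 = 3.92 / 4.92 ≈ 0.7967

PN ≈ 0.797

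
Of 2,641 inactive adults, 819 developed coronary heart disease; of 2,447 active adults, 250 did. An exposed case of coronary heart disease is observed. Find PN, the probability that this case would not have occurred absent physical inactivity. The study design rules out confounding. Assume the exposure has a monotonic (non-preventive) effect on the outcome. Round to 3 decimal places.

p₁ = P(outcome | exposed) = 819/2641 = 0.31011
p₀ = P(outcome | unexposed) = 250/2447 = 0.10217
Under exogeneity and monotonicity, PN = (p₁ − p₀) / p₁.
PN = (0.31011 − 0.10217) / 0.31011 = 0.20794 / 0.31011 ≈ 0.6705

PN ≈ 0.671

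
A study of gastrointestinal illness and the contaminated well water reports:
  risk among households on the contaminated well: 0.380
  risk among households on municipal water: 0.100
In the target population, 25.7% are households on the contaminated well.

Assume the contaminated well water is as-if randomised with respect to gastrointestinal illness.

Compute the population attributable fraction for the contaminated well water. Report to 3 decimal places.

PAF ≈ 0.418

Let p₁ = 0.38, p₀ = 0.1.
Overall risk P(Y=1) = π·p₁ + (1−π)·p₀ = 0.257×0.38 + 0.743×0.1 = 0.17196.
Under exogeneity, PAF = [P(Y=1) − p₀] / P(Y=1).
PAF = (0.17196 − 0.1) / 0.17196 ≈ 0.4185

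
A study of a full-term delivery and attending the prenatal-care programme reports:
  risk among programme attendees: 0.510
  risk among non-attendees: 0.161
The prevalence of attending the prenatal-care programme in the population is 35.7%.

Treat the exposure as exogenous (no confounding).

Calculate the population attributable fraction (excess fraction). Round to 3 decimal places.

PAF ≈ 0.436

Let p₁ = 0.51, p₀ = 0.161.
Overall risk P(Y=1) = π·p₁ + (1−π)·p₀ = 0.357×0.51 + 0.643×0.161 = 0.28559.
Under exogeneity, PAF = [P(Y=1) − p₀] / P(Y=1).
PAF = (0.28559 − 0.161) / 0.28559 ≈ 0.4363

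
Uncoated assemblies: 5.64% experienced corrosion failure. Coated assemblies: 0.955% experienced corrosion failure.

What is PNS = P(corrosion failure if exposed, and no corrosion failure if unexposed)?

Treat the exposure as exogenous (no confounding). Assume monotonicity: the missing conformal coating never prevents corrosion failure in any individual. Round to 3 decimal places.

PNS ≈ 0.047

p₁ = 0.0564, p₀ = 0.00955.
Under exogeneity and monotonicity, PNS = p₁ − p₀.
PNS = 0.0564 − 0.00955 = 0.04685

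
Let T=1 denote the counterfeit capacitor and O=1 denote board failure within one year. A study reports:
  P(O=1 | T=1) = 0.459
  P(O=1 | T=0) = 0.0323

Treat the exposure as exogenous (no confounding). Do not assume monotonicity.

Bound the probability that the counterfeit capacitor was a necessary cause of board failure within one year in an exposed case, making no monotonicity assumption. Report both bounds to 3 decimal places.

Let p₁ = 0.459, p₀ = 0.0323.
Under exogeneity alone the bounds on PN are max{0,(p₁−p₀)/p₁} ≤ PN ≤ min{1,(1−p₀)/p₁}.
  lower = (p₁ − p₀)/p₁ = 0.4267 / 0.459 ≈ 0.9296
  upper = min{1, (1 − p₀)/p₁} = 0.9677 / 0.459 ≈ 2.1083 → capped at 1

0.930 ≤ PN ≤ 1.000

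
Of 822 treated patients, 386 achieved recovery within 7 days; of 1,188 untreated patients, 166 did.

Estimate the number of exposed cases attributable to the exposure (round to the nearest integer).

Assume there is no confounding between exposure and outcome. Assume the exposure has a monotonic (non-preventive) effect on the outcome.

p₁ = P(outcome | exposed) = 386/822 = 0.46959
p₀ = P(outcome | unexposed) = 166/1188 = 0.13973
PN = (p₁ − p₀)/p₁ = (0.46959 − 0.13973) / 0.46959 ≈ 0.70244.
Attributable cases ≈ PN × (exposed cases) = 0.70244 × 386 ≈ 271.14.

about 271 cases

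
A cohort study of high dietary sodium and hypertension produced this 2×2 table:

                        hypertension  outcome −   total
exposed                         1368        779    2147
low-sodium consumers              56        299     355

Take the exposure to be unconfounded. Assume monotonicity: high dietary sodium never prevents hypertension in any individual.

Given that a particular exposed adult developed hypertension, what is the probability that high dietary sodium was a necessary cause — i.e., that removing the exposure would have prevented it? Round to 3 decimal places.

PN ≈ 0.752

p₁ = P(outcome | exposed) = 1368/2147 = 0.63717
p₀ = P(outcome | unexposed) = 56/355 = 0.15775
Under exogeneity and monotonicity, PN = (p₁ − p₀)/p₁.
PN = (0.63717 − 0.15775) / 0.63717 ≈ 0.7524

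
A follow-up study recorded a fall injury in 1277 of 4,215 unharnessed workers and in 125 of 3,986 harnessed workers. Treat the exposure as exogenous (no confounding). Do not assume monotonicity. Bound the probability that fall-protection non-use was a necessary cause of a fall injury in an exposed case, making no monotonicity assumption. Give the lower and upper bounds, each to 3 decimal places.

0.896 ≤ PN ≤ 1.000

p₁ = P(outcome | exposed) = 1277/4215 = 0.30297
p₀ = P(outcome | unexposed) = 125/3986 = 0.03136
Under exogeneity alone the bounds on PN are max{0,(p₁−p₀)/p₁} ≤ PN ≤ min{1,(1−p₀)/p₁}.
  lower = (p₁ − p₀)/p₁ = 0.27161 / 0.30297 ≈ 0.8965
  upper = min{1, (1 − p₀)/p₁} = 0.96864 / 0.30297 ≈ 3.1972 → capped at 1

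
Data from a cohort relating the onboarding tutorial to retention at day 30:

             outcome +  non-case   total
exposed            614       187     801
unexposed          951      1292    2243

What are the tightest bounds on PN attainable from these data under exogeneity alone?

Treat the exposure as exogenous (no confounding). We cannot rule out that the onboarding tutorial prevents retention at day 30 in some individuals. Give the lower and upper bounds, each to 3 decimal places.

0.447 ≤ PN ≤ 0.751

p₁ = P(outcome | exposed) = 614/801 = 0.76654
p₀ = P(outcome | unexposed) = 951/2243 = 0.42399
Under exogeneity alone the bounds on PN are max{0,(p₁−p₀)/p₁} ≤ PN ≤ min{1,(1−p₀)/p₁}.
  lower = (p₁ − p₀)/p₁ = 0.34256 / 0.76654 ≈ 0.4469
  upper = min{1, (1 − p₀)/p₁} = 0.57601 / 0.76654 ≈ 0.7514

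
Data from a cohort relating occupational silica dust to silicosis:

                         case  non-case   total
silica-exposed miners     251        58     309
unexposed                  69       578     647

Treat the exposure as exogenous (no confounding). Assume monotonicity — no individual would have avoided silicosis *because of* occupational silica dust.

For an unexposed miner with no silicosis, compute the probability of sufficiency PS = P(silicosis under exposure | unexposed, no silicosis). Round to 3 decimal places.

PS ≈ 0.790

p₁ = P(outcome | exposed) = 251/309 = 0.8123
p₀ = P(outcome | unexposed) = 69/647 = 0.10665
Under exogeneity and monotonicity, PS = (p₁ − p₀)/(1 − p₀).
PS = (0.8123 − 0.10665) / 0.89335 ≈ 0.7899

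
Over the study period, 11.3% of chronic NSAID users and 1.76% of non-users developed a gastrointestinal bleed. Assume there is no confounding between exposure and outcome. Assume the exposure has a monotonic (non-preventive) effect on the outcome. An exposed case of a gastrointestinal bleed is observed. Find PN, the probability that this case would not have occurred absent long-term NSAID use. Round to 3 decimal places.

PN ≈ 0.844

p₁ = 0.113, p₀ = 0.0176.
Under exogeneity and monotonicity, PN = (p₁ − p₀) / p₁.
PN = (0.113 − 0.0176) / 0.113 = 0.0954 / 0.113 ≈ 0.8442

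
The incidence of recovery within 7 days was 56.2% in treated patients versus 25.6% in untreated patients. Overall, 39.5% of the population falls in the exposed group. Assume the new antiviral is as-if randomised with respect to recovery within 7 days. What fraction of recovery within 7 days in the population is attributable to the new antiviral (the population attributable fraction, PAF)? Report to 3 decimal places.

p₁ = 0.562, p₀ = 0.256.
Overall risk P(Y=1) = π·p₁ + (1−π)·p₀ = 0.395×0.562 + 0.605×0.256 = 0.37687.
Under exogeneity, PAF = [P(Y=1) − p₀] / P(Y=1).
PAF = (0.37687 − 0.256) / 0.37687 ≈ 0.3207

PAF ≈ 0.321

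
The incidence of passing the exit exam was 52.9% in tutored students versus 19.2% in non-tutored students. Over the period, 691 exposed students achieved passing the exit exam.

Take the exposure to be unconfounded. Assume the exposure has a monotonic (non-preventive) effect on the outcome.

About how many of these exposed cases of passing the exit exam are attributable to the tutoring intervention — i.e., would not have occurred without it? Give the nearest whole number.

about 440 cases

p₁ = 0.529, p₀ = 0.192.
PN = (p₁ − p₀)/p₁ = (0.529 − 0.192) / 0.529 ≈ 0.63705.
Attributable cases ≈ PN × (exposed cases) = 0.63705 × 691 ≈ 440.20.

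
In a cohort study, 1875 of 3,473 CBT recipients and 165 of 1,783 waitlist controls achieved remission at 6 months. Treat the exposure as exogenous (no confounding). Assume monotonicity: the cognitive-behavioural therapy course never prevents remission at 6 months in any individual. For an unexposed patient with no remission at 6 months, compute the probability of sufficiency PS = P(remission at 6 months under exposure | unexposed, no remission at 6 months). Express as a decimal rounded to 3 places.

p₁ = P(outcome | exposed) = 1875/3473 = 0.53988
p₀ = P(outcome | unexposed) = 165/1783 = 0.092541
Under exogeneity and monotonicity, PS = (p₁ − p₀) / (1 − p₀).
PS = (0.53988 − 0.092541) / (1 − 0.092541) = 0.44734 / 0.90746 ≈ 0.4930

PS ≈ 0.493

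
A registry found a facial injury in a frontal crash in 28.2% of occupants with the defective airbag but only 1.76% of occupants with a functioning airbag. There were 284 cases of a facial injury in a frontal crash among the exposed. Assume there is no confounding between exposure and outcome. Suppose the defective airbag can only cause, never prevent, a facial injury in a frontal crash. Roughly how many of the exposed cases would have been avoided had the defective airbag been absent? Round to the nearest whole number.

about 266 cases

p₁ = 0.282, p₀ = 0.0176.
PN = (p₁ − p₀)/p₁ = (0.282 − 0.0176) / 0.282 ≈ 0.93759.
Attributable cases ≈ PN × (exposed cases) = 0.93759 × 284 ≈ 266.28.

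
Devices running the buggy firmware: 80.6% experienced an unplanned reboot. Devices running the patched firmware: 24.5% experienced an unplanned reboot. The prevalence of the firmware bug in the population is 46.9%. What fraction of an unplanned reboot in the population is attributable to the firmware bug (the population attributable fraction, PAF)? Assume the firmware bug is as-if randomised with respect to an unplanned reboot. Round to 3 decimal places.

p₁ = 0.806, p₀ = 0.245.
Overall risk P(Y=1) = π·p₁ + (1−π)·p₀ = 0.469×0.806 + 0.531×0.245 = 0.50811.
Under exogeneity, PAF = [P(Y=1) − p₀] / P(Y=1).
PAF = (0.50811 − 0.245) / 0.50811 ≈ 0.5178

PAF ≈ 0.518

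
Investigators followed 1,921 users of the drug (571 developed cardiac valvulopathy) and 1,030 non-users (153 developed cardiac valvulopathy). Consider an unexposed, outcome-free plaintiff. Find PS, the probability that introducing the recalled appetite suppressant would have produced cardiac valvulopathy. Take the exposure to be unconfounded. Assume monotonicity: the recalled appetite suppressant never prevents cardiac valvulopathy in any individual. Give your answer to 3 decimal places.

PS ≈ 0.175

p₁ = P(outcome | exposed) = 571/1921 = 0.29724
p₀ = P(outcome | unexposed) = 153/1030 = 0.14854
Under exogeneity and monotonicity, PS = (p₁ − p₀) / (1 − p₀).
PS = (0.29724 − 0.14854) / (1 − 0.14854) = 0.1487 / 0.85146 ≈ 0.1746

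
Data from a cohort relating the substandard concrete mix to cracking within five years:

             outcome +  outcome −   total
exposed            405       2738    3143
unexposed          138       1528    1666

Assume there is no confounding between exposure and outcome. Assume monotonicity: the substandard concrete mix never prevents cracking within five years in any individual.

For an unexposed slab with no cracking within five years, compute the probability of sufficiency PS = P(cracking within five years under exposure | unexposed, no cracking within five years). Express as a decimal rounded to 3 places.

PS ≈ 0.050

p₁ = P(outcome | exposed) = 405/3143 = 0.12886
p₀ = P(outcome | unexposed) = 138/1666 = 0.082833
Under exogeneity and monotonicity, PS = (p₁ − p₀)/(1 − p₀).
PS = (0.12886 − 0.082833) / 0.91717 ≈ 0.0502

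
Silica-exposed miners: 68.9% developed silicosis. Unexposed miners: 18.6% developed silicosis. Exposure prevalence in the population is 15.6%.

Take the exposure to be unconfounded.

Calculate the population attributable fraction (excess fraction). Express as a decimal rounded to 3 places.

p₁ = 0.689, p₀ = 0.186.
Overall risk P(Y=1) = π·p₁ + (1−π)·p₀ = 0.156×0.689 + 0.844×0.186 = 0.26447.
Under exogeneity, PAF = [P(Y=1) − p₀] / P(Y=1).
PAF = (0.26447 − 0.186) / 0.26447 ≈ 0.2967

PAF ≈ 0.297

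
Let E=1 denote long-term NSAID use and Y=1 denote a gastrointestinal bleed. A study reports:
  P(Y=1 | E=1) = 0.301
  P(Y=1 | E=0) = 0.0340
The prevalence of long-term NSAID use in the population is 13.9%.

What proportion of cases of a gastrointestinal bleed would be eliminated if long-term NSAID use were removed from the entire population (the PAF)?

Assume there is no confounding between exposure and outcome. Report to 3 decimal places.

PAF ≈ 0.522

Let p₁ = 0.301, p₀ = 0.034.
Overall risk P(Y=1) = π·p₁ + (1−π)·p₀ = 0.139×0.301 + 0.861×0.034 = 0.071113.
Under exogeneity, PAF = [P(Y=1) − p₀] / P(Y=1).
PAF = (0.071113 − 0.034) / 0.071113 ≈ 0.5219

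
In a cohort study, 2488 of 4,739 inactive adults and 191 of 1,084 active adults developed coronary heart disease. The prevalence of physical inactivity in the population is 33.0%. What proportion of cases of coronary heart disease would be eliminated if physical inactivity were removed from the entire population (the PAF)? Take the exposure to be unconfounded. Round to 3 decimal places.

PAF ≈ 0.395

p₁ = P(outcome | exposed) = 2488/4739 = 0.52501
p₀ = P(outcome | unexposed) = 191/1084 = 0.1762
Overall risk P(Y=1) = π·p₁ + (1−π)·p₀ = 0.33×0.52501 + 0.67×0.1762 = 0.29131.
Under exogeneity, PAF = [P(Y=1) − p₀] / P(Y=1).
PAF = (0.29131 − 0.1762) / 0.29131 ≈ 0.3951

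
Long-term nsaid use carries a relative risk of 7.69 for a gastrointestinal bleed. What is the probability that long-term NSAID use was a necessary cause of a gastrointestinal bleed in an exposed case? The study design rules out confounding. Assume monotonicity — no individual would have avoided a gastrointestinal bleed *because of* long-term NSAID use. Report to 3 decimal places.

PN ≈ 0.870

Under exogeneity and monotonicity, PN = (RR − 1) / RR = 1 − 1/RR.
PN = (7.69 − 1) / 7.69 = 6.69 / 7.69 ≈ 0.8700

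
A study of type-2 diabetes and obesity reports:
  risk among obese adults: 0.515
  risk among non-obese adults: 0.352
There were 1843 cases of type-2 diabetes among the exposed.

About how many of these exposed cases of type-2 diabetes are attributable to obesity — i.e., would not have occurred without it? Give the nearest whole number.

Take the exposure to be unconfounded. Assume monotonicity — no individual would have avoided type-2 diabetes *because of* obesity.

about 583 cases

Let p₁ = 0.515, p₀ = 0.352.
PN = (p₁ − p₀)/p₁ = (0.515 − 0.352) / 0.515 ≈ 0.31650.
Attributable cases ≈ PN × (exposed cases) = 0.31650 × 1843 ≈ 583.32.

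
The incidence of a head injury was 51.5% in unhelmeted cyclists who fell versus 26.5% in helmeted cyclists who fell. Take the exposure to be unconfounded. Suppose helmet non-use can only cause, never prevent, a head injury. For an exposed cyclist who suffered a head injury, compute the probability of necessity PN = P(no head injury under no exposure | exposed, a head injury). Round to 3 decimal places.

PN ≈ 0.485

p₁ = 0.515, p₀ = 0.265.
Under exogeneity and monotonicity, PN = (p₁ − p₀) / p₁.
PN = (0.515 − 0.265) / 0.515 = 0.25 / 0.515 ≈ 0.4854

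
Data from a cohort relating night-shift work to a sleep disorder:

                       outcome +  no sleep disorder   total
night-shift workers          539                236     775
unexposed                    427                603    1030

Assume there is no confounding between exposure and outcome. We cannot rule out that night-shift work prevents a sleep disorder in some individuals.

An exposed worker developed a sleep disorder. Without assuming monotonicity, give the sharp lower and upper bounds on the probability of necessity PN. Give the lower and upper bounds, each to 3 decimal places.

p₁ = P(outcome | exposed) = 539/775 = 0.69548
p₀ = P(outcome | unexposed) = 427/1030 = 0.41456
Under exogeneity alone the bounds on PN are max{0,(p₁−p₀)/p₁} ≤ PN ≤ min{1,(1−p₀)/p₁}.
  lower = (p₁ − p₀)/p₁ = 0.28092 / 0.69548 ≈ 0.4039
  upper = min{1, (1 − p₀)/p₁} = 0.58544 / 0.69548 ≈ 0.8418

0.404 ≤ PN ≤ 0.842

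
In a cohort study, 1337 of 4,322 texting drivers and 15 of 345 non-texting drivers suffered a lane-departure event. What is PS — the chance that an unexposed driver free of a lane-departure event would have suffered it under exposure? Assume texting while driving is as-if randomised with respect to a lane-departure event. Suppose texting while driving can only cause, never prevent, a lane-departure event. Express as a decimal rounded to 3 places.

p₁ = P(outcome | exposed) = 1337/4322 = 0.30935
p₀ = P(outcome | unexposed) = 15/345 = 0.043478
Under exogeneity and monotonicity, PS = (p₁ − p₀) / (1 − p₀).
PS = (0.30935 − 0.043478) / (1 − 0.043478) = 0.26587 / 0.95652 ≈ 0.2780

PS ≈ 0.278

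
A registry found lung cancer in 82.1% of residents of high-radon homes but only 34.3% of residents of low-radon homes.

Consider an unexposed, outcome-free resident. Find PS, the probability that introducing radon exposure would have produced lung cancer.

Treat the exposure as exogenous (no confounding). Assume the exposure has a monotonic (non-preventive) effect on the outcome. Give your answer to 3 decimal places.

PS ≈ 0.728

p₁ = 0.821, p₀ = 0.343.
Under exogeneity and monotonicity, PS = (p₁ − p₀) / (1 − p₀).
PS = (0.821 − 0.343) / (1 − 0.343) = 0.478 / 0.657 ≈ 0.7275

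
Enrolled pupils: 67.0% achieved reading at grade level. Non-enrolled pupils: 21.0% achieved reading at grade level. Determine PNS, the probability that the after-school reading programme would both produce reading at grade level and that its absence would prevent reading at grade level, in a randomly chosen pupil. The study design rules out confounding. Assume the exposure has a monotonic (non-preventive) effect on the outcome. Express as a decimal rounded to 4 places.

p₁ = 0.67, p₀ = 0.21.
Under exogeneity and monotonicity, PNS = p₁ − p₀.
PNS = 0.67 − 0.21 = 0.46

PNS ≈ 0.4600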